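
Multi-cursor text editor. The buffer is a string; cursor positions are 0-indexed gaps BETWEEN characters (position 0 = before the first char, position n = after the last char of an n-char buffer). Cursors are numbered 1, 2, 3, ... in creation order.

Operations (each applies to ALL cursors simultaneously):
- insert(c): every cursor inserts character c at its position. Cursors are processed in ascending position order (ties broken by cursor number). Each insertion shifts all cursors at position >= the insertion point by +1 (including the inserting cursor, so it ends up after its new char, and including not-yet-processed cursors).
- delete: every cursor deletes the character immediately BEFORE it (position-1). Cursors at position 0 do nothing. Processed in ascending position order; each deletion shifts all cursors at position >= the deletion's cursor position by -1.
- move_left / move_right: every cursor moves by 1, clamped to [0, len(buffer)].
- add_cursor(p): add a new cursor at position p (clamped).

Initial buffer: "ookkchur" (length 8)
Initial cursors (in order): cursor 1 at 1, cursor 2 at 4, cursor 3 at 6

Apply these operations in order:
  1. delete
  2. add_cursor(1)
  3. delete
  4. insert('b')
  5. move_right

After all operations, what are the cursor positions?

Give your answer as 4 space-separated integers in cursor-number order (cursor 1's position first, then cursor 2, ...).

After op 1 (delete): buffer="okcur" (len 5), cursors c1@0 c2@2 c3@3, authorship .....
After op 2 (add_cursor(1)): buffer="okcur" (len 5), cursors c1@0 c4@1 c2@2 c3@3, authorship .....
After op 3 (delete): buffer="ur" (len 2), cursors c1@0 c2@0 c3@0 c4@0, authorship ..
After op 4 (insert('b')): buffer="bbbbur" (len 6), cursors c1@4 c2@4 c3@4 c4@4, authorship 1234..
After op 5 (move_right): buffer="bbbbur" (len 6), cursors c1@5 c2@5 c3@5 c4@5, authorship 1234..

Answer: 5 5 5 5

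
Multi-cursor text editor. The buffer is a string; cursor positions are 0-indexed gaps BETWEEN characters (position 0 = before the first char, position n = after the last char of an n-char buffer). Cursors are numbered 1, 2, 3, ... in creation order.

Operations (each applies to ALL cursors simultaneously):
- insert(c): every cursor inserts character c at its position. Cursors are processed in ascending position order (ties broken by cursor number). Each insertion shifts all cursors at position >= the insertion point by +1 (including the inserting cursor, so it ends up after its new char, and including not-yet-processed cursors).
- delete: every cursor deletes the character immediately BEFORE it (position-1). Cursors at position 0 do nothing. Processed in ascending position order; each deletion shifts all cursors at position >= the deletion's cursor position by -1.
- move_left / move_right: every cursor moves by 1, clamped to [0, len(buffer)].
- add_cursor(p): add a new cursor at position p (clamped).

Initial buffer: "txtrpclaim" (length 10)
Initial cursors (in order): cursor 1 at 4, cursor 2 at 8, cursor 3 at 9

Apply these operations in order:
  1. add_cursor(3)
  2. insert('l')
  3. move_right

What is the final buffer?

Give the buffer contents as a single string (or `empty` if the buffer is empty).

Answer: txtlrlpclalilm

Derivation:
After op 1 (add_cursor(3)): buffer="txtrpclaim" (len 10), cursors c4@3 c1@4 c2@8 c3@9, authorship ..........
After op 2 (insert('l')): buffer="txtlrlpclalilm" (len 14), cursors c4@4 c1@6 c2@11 c3@13, authorship ...4.1....2.3.
After op 3 (move_right): buffer="txtlrlpclalilm" (len 14), cursors c4@5 c1@7 c2@12 c3@14, authorship ...4.1....2.3.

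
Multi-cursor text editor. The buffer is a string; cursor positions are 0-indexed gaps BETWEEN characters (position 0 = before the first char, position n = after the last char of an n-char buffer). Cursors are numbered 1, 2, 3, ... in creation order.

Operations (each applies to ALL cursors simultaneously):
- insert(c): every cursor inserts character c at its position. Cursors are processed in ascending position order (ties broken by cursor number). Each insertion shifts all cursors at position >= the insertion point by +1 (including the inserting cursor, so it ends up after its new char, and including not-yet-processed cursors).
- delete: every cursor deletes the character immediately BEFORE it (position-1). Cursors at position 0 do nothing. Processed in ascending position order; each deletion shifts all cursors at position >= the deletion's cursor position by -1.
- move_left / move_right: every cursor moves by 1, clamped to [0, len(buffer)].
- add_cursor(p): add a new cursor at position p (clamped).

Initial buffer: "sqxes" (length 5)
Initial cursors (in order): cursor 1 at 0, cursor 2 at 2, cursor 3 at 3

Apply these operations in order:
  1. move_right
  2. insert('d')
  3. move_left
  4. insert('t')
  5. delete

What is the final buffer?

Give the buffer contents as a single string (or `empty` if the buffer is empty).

Answer: sdqxdeds

Derivation:
After op 1 (move_right): buffer="sqxes" (len 5), cursors c1@1 c2@3 c3@4, authorship .....
After op 2 (insert('d')): buffer="sdqxdeds" (len 8), cursors c1@2 c2@5 c3@7, authorship .1..2.3.
After op 3 (move_left): buffer="sdqxdeds" (len 8), cursors c1@1 c2@4 c3@6, authorship .1..2.3.
After op 4 (insert('t')): buffer="stdqxtdetds" (len 11), cursors c1@2 c2@6 c3@9, authorship .11..22.33.
After op 5 (delete): buffer="sdqxdeds" (len 8), cursors c1@1 c2@4 c3@6, authorship .1..2.3.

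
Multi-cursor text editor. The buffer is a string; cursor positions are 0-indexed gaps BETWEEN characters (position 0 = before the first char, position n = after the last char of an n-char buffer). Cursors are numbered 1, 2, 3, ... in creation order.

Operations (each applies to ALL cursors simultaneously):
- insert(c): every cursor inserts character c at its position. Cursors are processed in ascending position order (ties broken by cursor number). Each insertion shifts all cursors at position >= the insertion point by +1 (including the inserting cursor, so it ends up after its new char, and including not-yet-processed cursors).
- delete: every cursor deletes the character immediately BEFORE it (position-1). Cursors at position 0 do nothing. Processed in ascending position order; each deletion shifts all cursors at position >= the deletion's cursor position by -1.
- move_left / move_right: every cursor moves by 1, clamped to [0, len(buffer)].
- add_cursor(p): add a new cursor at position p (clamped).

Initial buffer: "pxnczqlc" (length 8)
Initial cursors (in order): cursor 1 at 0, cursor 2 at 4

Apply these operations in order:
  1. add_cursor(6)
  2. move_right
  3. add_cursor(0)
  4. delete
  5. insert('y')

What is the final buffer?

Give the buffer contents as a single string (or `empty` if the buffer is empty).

Answer: yyxncyqyc

Derivation:
After op 1 (add_cursor(6)): buffer="pxnczqlc" (len 8), cursors c1@0 c2@4 c3@6, authorship ........
After op 2 (move_right): buffer="pxnczqlc" (len 8), cursors c1@1 c2@5 c3@7, authorship ........
After op 3 (add_cursor(0)): buffer="pxnczqlc" (len 8), cursors c4@0 c1@1 c2@5 c3@7, authorship ........
After op 4 (delete): buffer="xncqc" (len 5), cursors c1@0 c4@0 c2@3 c3@4, authorship .....
After op 5 (insert('y')): buffer="yyxncyqyc" (len 9), cursors c1@2 c4@2 c2@6 c3@8, authorship 14...2.3.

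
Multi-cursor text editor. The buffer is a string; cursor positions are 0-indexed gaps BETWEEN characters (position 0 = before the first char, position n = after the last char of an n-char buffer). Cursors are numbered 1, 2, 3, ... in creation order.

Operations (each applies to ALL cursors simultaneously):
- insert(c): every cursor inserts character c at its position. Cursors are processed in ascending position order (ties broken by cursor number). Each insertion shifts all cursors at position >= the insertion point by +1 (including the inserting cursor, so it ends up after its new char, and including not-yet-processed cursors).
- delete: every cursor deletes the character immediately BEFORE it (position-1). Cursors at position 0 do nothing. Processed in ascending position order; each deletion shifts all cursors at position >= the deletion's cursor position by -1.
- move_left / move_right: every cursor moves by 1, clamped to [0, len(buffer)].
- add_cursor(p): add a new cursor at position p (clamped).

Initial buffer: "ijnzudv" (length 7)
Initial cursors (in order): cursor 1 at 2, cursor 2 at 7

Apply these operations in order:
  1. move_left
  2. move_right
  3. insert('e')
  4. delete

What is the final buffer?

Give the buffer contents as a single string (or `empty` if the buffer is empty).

After op 1 (move_left): buffer="ijnzudv" (len 7), cursors c1@1 c2@6, authorship .......
After op 2 (move_right): buffer="ijnzudv" (len 7), cursors c1@2 c2@7, authorship .......
After op 3 (insert('e')): buffer="ijenzudve" (len 9), cursors c1@3 c2@9, authorship ..1.....2
After op 4 (delete): buffer="ijnzudv" (len 7), cursors c1@2 c2@7, authorship .......

Answer: ijnzudv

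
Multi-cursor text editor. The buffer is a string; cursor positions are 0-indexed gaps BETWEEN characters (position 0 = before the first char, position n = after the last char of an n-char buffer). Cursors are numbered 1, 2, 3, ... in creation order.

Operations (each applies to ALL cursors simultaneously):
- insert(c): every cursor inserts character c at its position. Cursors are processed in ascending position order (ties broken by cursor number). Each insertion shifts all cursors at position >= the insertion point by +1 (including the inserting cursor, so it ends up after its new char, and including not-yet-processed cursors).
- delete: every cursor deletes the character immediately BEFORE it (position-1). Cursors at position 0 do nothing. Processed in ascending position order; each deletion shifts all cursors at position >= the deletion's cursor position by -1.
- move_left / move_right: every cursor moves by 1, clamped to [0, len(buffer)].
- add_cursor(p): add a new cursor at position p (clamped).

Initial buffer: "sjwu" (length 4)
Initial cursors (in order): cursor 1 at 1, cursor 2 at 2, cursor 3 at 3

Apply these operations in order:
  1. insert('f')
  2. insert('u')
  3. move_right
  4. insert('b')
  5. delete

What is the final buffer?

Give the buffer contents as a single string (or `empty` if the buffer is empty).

After op 1 (insert('f')): buffer="sfjfwfu" (len 7), cursors c1@2 c2@4 c3@6, authorship .1.2.3.
After op 2 (insert('u')): buffer="sfujfuwfuu" (len 10), cursors c1@3 c2@6 c3@9, authorship .11.22.33.
After op 3 (move_right): buffer="sfujfuwfuu" (len 10), cursors c1@4 c2@7 c3@10, authorship .11.22.33.
After op 4 (insert('b')): buffer="sfujbfuwbfuub" (len 13), cursors c1@5 c2@9 c3@13, authorship .11.122.233.3
After op 5 (delete): buffer="sfujfuwfuu" (len 10), cursors c1@4 c2@7 c3@10, authorship .11.22.33.

Answer: sfujfuwfuu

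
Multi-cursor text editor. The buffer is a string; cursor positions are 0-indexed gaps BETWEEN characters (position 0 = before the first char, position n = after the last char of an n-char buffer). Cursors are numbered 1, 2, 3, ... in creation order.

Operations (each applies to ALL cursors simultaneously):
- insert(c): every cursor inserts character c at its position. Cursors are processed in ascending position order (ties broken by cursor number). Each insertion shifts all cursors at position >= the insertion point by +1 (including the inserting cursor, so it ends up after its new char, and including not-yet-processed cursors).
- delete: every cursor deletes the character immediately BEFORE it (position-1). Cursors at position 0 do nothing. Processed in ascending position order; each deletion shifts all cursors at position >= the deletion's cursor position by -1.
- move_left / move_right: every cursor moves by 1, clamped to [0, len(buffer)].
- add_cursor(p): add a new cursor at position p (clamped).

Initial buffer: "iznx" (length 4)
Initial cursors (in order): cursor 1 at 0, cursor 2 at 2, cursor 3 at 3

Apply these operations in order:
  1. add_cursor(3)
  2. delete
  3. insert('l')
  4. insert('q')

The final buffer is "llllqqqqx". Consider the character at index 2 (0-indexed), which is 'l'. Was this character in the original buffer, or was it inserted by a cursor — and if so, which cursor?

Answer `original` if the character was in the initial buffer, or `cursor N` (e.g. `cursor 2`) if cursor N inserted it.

After op 1 (add_cursor(3)): buffer="iznx" (len 4), cursors c1@0 c2@2 c3@3 c4@3, authorship ....
After op 2 (delete): buffer="x" (len 1), cursors c1@0 c2@0 c3@0 c4@0, authorship .
After op 3 (insert('l')): buffer="llllx" (len 5), cursors c1@4 c2@4 c3@4 c4@4, authorship 1234.
After op 4 (insert('q')): buffer="llllqqqqx" (len 9), cursors c1@8 c2@8 c3@8 c4@8, authorship 12341234.
Authorship (.=original, N=cursor N): 1 2 3 4 1 2 3 4 .
Index 2: author = 3

Answer: cursor 3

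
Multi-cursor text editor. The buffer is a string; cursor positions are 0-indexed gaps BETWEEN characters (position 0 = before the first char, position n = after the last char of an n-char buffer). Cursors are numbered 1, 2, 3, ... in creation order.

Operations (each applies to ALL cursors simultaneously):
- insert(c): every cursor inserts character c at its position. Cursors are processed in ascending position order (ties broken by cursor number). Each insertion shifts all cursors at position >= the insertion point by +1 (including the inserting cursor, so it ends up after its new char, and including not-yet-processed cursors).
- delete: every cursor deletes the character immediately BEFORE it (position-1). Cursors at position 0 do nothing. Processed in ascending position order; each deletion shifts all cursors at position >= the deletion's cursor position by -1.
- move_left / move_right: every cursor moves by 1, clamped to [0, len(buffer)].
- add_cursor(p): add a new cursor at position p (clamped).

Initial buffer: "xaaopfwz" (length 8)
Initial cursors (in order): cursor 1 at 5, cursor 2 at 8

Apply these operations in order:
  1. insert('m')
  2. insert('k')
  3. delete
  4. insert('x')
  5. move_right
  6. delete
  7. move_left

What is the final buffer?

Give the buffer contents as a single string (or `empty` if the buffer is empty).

Answer: xaaopmxwzm

Derivation:
After op 1 (insert('m')): buffer="xaaopmfwzm" (len 10), cursors c1@6 c2@10, authorship .....1...2
After op 2 (insert('k')): buffer="xaaopmkfwzmk" (len 12), cursors c1@7 c2@12, authorship .....11...22
After op 3 (delete): buffer="xaaopmfwzm" (len 10), cursors c1@6 c2@10, authorship .....1...2
After op 4 (insert('x')): buffer="xaaopmxfwzmx" (len 12), cursors c1@7 c2@12, authorship .....11...22
After op 5 (move_right): buffer="xaaopmxfwzmx" (len 12), cursors c1@8 c2@12, authorship .....11...22
After op 6 (delete): buffer="xaaopmxwzm" (len 10), cursors c1@7 c2@10, authorship .....11..2
After op 7 (move_left): buffer="xaaopmxwzm" (len 10), cursors c1@6 c2@9, authorship .....11..2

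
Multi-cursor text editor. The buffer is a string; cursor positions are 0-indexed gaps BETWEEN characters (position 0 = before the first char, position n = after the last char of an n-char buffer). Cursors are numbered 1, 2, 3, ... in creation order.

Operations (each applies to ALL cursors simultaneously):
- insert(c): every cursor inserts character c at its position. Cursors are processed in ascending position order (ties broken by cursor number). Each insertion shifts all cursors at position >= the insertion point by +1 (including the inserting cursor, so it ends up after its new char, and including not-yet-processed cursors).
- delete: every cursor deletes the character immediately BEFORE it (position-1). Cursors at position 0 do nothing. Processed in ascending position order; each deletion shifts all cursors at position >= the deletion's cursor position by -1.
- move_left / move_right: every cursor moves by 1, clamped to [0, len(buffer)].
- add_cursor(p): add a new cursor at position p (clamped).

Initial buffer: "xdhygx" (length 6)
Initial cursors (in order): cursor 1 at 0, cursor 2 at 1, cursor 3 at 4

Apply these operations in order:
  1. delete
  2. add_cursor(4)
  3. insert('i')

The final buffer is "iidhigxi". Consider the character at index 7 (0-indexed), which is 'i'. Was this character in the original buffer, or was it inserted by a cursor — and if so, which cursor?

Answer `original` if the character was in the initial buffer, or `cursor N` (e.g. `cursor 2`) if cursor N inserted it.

Answer: cursor 4

Derivation:
After op 1 (delete): buffer="dhgx" (len 4), cursors c1@0 c2@0 c3@2, authorship ....
After op 2 (add_cursor(4)): buffer="dhgx" (len 4), cursors c1@0 c2@0 c3@2 c4@4, authorship ....
After op 3 (insert('i')): buffer="iidhigxi" (len 8), cursors c1@2 c2@2 c3@5 c4@8, authorship 12..3..4
Authorship (.=original, N=cursor N): 1 2 . . 3 . . 4
Index 7: author = 4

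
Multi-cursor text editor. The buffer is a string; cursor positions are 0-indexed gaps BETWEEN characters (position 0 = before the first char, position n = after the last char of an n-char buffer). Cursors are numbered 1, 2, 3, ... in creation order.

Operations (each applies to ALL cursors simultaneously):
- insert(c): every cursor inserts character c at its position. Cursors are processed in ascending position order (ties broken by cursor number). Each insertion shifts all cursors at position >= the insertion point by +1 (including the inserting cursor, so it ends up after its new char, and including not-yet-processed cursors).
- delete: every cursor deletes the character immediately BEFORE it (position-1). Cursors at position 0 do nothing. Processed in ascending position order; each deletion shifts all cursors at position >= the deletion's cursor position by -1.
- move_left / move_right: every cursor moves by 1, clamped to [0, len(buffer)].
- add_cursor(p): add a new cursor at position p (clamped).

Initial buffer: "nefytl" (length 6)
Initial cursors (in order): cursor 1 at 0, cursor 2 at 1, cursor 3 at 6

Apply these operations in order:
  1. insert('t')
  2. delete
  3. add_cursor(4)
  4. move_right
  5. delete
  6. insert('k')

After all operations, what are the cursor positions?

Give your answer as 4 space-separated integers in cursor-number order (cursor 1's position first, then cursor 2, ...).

After op 1 (insert('t')): buffer="tntefytlt" (len 9), cursors c1@1 c2@3 c3@9, authorship 1.2.....3
After op 2 (delete): buffer="nefytl" (len 6), cursors c1@0 c2@1 c3@6, authorship ......
After op 3 (add_cursor(4)): buffer="nefytl" (len 6), cursors c1@0 c2@1 c4@4 c3@6, authorship ......
After op 4 (move_right): buffer="nefytl" (len 6), cursors c1@1 c2@2 c4@5 c3@6, authorship ......
After op 5 (delete): buffer="fy" (len 2), cursors c1@0 c2@0 c3@2 c4@2, authorship ..
After op 6 (insert('k')): buffer="kkfykk" (len 6), cursors c1@2 c2@2 c3@6 c4@6, authorship 12..34

Answer: 2 2 6 6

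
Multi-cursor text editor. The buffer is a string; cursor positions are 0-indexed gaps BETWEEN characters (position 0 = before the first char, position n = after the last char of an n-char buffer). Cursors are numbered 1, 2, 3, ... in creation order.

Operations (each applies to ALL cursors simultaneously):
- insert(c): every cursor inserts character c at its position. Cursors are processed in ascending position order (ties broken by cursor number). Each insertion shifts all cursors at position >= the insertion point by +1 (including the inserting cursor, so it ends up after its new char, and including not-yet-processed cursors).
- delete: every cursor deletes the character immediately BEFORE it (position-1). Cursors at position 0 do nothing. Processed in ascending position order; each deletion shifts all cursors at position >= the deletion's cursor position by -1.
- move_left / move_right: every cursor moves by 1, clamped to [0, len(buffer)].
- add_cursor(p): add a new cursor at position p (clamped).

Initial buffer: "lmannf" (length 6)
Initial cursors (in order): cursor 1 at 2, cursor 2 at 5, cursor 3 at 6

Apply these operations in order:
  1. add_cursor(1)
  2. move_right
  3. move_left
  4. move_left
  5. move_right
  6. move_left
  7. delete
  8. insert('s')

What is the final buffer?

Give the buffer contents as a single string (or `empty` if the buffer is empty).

Answer: ssmssnf

Derivation:
After op 1 (add_cursor(1)): buffer="lmannf" (len 6), cursors c4@1 c1@2 c2@5 c3@6, authorship ......
After op 2 (move_right): buffer="lmannf" (len 6), cursors c4@2 c1@3 c2@6 c3@6, authorship ......
After op 3 (move_left): buffer="lmannf" (len 6), cursors c4@1 c1@2 c2@5 c3@5, authorship ......
After op 4 (move_left): buffer="lmannf" (len 6), cursors c4@0 c1@1 c2@4 c3@4, authorship ......
After op 5 (move_right): buffer="lmannf" (len 6), cursors c4@1 c1@2 c2@5 c3@5, authorship ......
After op 6 (move_left): buffer="lmannf" (len 6), cursors c4@0 c1@1 c2@4 c3@4, authorship ......
After op 7 (delete): buffer="mnf" (len 3), cursors c1@0 c4@0 c2@1 c3@1, authorship ...
After op 8 (insert('s')): buffer="ssmssnf" (len 7), cursors c1@2 c4@2 c2@5 c3@5, authorship 14.23..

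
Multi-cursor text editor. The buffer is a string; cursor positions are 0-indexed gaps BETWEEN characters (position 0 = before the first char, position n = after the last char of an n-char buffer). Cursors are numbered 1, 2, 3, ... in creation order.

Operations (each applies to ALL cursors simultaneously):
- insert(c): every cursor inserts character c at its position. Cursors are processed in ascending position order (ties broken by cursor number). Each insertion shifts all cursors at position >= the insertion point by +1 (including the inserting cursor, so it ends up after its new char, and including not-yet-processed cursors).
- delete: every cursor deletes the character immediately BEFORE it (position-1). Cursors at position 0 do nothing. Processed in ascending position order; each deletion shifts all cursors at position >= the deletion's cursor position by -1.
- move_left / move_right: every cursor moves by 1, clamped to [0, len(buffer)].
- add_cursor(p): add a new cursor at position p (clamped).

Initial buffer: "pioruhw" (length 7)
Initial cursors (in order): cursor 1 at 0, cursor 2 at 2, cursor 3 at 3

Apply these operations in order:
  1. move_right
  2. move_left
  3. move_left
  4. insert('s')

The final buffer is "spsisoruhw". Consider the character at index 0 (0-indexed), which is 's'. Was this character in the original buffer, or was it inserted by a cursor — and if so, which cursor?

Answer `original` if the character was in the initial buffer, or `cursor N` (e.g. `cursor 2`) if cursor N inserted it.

After op 1 (move_right): buffer="pioruhw" (len 7), cursors c1@1 c2@3 c3@4, authorship .......
After op 2 (move_left): buffer="pioruhw" (len 7), cursors c1@0 c2@2 c3@3, authorship .......
After op 3 (move_left): buffer="pioruhw" (len 7), cursors c1@0 c2@1 c3@2, authorship .......
After op 4 (insert('s')): buffer="spsisoruhw" (len 10), cursors c1@1 c2@3 c3@5, authorship 1.2.3.....
Authorship (.=original, N=cursor N): 1 . 2 . 3 . . . . .
Index 0: author = 1

Answer: cursor 1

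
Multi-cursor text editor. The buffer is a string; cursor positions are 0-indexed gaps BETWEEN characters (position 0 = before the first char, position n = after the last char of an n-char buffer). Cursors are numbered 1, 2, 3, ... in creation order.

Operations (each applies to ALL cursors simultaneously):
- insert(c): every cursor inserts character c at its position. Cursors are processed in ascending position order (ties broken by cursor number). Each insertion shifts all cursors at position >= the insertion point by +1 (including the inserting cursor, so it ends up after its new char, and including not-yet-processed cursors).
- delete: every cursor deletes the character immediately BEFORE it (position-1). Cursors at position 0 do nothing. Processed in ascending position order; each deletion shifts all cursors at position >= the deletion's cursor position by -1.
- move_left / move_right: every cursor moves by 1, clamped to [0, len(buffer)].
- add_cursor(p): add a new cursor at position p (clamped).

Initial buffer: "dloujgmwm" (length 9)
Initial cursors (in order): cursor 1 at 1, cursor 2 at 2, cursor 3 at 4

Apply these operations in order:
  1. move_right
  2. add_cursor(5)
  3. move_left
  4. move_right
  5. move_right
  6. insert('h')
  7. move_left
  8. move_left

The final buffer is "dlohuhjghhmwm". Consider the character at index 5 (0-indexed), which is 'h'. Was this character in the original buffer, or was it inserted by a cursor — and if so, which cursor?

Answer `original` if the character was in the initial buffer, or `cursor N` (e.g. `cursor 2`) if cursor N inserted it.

Answer: cursor 2

Derivation:
After op 1 (move_right): buffer="dloujgmwm" (len 9), cursors c1@2 c2@3 c3@5, authorship .........
After op 2 (add_cursor(5)): buffer="dloujgmwm" (len 9), cursors c1@2 c2@3 c3@5 c4@5, authorship .........
After op 3 (move_left): buffer="dloujgmwm" (len 9), cursors c1@1 c2@2 c3@4 c4@4, authorship .........
After op 4 (move_right): buffer="dloujgmwm" (len 9), cursors c1@2 c2@3 c3@5 c4@5, authorship .........
After op 5 (move_right): buffer="dloujgmwm" (len 9), cursors c1@3 c2@4 c3@6 c4@6, authorship .........
After op 6 (insert('h')): buffer="dlohuhjghhmwm" (len 13), cursors c1@4 c2@6 c3@10 c4@10, authorship ...1.2..34...
After op 7 (move_left): buffer="dlohuhjghhmwm" (len 13), cursors c1@3 c2@5 c3@9 c4@9, authorship ...1.2..34...
After op 8 (move_left): buffer="dlohuhjghhmwm" (len 13), cursors c1@2 c2@4 c3@8 c4@8, authorship ...1.2..34...
Authorship (.=original, N=cursor N): . . . 1 . 2 . . 3 4 . . .
Index 5: author = 2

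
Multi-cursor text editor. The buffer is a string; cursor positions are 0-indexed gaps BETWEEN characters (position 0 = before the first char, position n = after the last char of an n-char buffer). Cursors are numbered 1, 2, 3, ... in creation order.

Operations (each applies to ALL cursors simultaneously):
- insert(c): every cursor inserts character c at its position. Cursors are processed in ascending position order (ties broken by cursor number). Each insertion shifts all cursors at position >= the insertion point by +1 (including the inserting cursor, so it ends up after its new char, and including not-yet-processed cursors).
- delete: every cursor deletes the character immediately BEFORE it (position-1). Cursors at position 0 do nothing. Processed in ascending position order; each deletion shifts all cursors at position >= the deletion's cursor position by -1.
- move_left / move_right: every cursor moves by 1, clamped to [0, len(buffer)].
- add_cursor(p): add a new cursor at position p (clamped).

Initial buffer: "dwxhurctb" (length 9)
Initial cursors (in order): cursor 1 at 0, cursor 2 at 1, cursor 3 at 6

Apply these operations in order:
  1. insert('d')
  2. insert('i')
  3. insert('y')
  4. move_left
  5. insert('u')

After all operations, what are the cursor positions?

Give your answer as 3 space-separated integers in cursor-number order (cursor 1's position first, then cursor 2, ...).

Answer: 3 8 17

Derivation:
After op 1 (insert('d')): buffer="dddwxhurdctb" (len 12), cursors c1@1 c2@3 c3@9, authorship 1.2.....3...
After op 2 (insert('i')): buffer="diddiwxhurdictb" (len 15), cursors c1@2 c2@5 c3@12, authorship 11.22.....33...
After op 3 (insert('y')): buffer="diyddiywxhurdiyctb" (len 18), cursors c1@3 c2@7 c3@15, authorship 111.222.....333...
After op 4 (move_left): buffer="diyddiywxhurdiyctb" (len 18), cursors c1@2 c2@6 c3@14, authorship 111.222.....333...
After op 5 (insert('u')): buffer="diuyddiuywxhurdiuyctb" (len 21), cursors c1@3 c2@8 c3@17, authorship 1111.2222.....3333...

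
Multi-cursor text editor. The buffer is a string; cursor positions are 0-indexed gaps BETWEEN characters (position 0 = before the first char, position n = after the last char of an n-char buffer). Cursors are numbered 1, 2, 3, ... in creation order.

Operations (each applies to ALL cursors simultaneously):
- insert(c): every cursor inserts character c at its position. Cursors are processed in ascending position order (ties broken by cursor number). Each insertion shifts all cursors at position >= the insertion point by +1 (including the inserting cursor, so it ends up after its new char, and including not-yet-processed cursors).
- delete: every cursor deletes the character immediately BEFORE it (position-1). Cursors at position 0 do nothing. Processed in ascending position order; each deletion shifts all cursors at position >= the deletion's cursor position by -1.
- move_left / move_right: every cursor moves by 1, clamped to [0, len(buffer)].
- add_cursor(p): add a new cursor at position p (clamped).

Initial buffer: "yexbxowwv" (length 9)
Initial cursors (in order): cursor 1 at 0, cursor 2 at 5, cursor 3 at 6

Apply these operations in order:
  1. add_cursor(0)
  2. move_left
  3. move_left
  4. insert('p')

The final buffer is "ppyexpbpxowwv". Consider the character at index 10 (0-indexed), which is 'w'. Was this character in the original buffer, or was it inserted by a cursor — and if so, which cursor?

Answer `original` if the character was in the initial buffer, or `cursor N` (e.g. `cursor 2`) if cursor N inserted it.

Answer: original

Derivation:
After op 1 (add_cursor(0)): buffer="yexbxowwv" (len 9), cursors c1@0 c4@0 c2@5 c3@6, authorship .........
After op 2 (move_left): buffer="yexbxowwv" (len 9), cursors c1@0 c4@0 c2@4 c3@5, authorship .........
After op 3 (move_left): buffer="yexbxowwv" (len 9), cursors c1@0 c4@0 c2@3 c3@4, authorship .........
After op 4 (insert('p')): buffer="ppyexpbpxowwv" (len 13), cursors c1@2 c4@2 c2@6 c3@8, authorship 14...2.3.....
Authorship (.=original, N=cursor N): 1 4 . . . 2 . 3 . . . . .
Index 10: author = original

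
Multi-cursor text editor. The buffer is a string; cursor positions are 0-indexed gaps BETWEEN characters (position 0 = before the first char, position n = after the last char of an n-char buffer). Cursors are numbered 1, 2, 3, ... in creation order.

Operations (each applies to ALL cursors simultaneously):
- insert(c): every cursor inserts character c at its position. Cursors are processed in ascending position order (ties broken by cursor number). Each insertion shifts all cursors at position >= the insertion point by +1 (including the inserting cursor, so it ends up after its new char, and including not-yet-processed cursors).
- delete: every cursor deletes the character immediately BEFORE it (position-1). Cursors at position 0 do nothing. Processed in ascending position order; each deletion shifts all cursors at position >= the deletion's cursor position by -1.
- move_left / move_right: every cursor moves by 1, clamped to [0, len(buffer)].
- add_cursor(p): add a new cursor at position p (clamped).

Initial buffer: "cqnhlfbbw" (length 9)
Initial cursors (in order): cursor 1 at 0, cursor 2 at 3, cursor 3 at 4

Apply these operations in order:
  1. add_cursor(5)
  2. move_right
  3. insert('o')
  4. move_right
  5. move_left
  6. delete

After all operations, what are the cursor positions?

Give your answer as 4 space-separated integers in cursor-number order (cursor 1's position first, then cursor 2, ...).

Answer: 1 4 5 6

Derivation:
After op 1 (add_cursor(5)): buffer="cqnhlfbbw" (len 9), cursors c1@0 c2@3 c3@4 c4@5, authorship .........
After op 2 (move_right): buffer="cqnhlfbbw" (len 9), cursors c1@1 c2@4 c3@5 c4@6, authorship .........
After op 3 (insert('o')): buffer="coqnholofobbw" (len 13), cursors c1@2 c2@6 c3@8 c4@10, authorship .1...2.3.4...
After op 4 (move_right): buffer="coqnholofobbw" (len 13), cursors c1@3 c2@7 c3@9 c4@11, authorship .1...2.3.4...
After op 5 (move_left): buffer="coqnholofobbw" (len 13), cursors c1@2 c2@6 c3@8 c4@10, authorship .1...2.3.4...
After op 6 (delete): buffer="cqnhlfbbw" (len 9), cursors c1@1 c2@4 c3@5 c4@6, authorship .........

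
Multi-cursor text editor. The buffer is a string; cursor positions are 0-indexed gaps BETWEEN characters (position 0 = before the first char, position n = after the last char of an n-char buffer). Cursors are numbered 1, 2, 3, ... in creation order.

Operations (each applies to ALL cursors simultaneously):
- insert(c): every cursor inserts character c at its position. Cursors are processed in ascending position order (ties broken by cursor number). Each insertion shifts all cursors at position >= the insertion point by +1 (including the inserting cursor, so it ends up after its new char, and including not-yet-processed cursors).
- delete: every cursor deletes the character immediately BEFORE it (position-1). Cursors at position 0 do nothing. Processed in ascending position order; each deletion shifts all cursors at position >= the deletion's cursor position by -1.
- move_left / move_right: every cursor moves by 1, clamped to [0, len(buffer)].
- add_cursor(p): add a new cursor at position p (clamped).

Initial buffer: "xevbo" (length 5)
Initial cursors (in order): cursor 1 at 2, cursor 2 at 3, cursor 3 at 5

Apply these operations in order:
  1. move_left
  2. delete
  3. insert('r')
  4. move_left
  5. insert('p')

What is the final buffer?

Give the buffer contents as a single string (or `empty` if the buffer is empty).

Answer: rpprvpro

Derivation:
After op 1 (move_left): buffer="xevbo" (len 5), cursors c1@1 c2@2 c3@4, authorship .....
After op 2 (delete): buffer="vo" (len 2), cursors c1@0 c2@0 c3@1, authorship ..
After op 3 (insert('r')): buffer="rrvro" (len 5), cursors c1@2 c2@2 c3@4, authorship 12.3.
After op 4 (move_left): buffer="rrvro" (len 5), cursors c1@1 c2@1 c3@3, authorship 12.3.
After op 5 (insert('p')): buffer="rpprvpro" (len 8), cursors c1@3 c2@3 c3@6, authorship 1122.33.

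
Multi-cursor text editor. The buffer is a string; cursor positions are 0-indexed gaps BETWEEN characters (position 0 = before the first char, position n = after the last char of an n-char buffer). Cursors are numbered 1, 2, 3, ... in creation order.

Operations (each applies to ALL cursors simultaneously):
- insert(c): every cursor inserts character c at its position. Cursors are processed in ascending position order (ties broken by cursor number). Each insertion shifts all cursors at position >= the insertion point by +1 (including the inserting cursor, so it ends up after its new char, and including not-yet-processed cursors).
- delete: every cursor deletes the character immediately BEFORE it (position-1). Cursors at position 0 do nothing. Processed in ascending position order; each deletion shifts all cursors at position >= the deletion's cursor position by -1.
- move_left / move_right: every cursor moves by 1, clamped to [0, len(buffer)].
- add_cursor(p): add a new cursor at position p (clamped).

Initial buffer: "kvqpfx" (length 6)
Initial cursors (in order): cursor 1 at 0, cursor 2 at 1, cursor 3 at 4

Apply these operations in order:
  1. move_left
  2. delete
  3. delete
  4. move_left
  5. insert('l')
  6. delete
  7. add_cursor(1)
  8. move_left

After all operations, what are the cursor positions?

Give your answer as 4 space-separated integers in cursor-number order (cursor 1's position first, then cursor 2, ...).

After op 1 (move_left): buffer="kvqpfx" (len 6), cursors c1@0 c2@0 c3@3, authorship ......
After op 2 (delete): buffer="kvpfx" (len 5), cursors c1@0 c2@0 c3@2, authorship .....
After op 3 (delete): buffer="kpfx" (len 4), cursors c1@0 c2@0 c3@1, authorship ....
After op 4 (move_left): buffer="kpfx" (len 4), cursors c1@0 c2@0 c3@0, authorship ....
After op 5 (insert('l')): buffer="lllkpfx" (len 7), cursors c1@3 c2@3 c3@3, authorship 123....
After op 6 (delete): buffer="kpfx" (len 4), cursors c1@0 c2@0 c3@0, authorship ....
After op 7 (add_cursor(1)): buffer="kpfx" (len 4), cursors c1@0 c2@0 c3@0 c4@1, authorship ....
After op 8 (move_left): buffer="kpfx" (len 4), cursors c1@0 c2@0 c3@0 c4@0, authorship ....

Answer: 0 0 0 0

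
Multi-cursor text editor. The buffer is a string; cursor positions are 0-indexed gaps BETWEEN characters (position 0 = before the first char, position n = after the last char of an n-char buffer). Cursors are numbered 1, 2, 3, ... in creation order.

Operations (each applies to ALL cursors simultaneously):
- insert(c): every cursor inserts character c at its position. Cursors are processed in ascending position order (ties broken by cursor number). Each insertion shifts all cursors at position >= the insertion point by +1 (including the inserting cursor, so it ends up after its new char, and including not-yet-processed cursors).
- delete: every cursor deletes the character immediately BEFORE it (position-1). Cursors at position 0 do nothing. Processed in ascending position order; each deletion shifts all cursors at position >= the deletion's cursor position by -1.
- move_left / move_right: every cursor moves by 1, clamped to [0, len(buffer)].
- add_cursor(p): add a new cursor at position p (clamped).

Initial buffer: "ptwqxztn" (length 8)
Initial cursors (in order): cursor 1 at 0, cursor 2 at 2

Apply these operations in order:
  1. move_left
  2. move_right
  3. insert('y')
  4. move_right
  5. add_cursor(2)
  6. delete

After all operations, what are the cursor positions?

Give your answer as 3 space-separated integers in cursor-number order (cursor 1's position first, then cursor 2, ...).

After op 1 (move_left): buffer="ptwqxztn" (len 8), cursors c1@0 c2@1, authorship ........
After op 2 (move_right): buffer="ptwqxztn" (len 8), cursors c1@1 c2@2, authorship ........
After op 3 (insert('y')): buffer="pytywqxztn" (len 10), cursors c1@2 c2@4, authorship .1.2......
After op 4 (move_right): buffer="pytywqxztn" (len 10), cursors c1@3 c2@5, authorship .1.2......
After op 5 (add_cursor(2)): buffer="pytywqxztn" (len 10), cursors c3@2 c1@3 c2@5, authorship .1.2......
After op 6 (delete): buffer="pyqxztn" (len 7), cursors c1@1 c3@1 c2@2, authorship .2.....

Answer: 1 2 1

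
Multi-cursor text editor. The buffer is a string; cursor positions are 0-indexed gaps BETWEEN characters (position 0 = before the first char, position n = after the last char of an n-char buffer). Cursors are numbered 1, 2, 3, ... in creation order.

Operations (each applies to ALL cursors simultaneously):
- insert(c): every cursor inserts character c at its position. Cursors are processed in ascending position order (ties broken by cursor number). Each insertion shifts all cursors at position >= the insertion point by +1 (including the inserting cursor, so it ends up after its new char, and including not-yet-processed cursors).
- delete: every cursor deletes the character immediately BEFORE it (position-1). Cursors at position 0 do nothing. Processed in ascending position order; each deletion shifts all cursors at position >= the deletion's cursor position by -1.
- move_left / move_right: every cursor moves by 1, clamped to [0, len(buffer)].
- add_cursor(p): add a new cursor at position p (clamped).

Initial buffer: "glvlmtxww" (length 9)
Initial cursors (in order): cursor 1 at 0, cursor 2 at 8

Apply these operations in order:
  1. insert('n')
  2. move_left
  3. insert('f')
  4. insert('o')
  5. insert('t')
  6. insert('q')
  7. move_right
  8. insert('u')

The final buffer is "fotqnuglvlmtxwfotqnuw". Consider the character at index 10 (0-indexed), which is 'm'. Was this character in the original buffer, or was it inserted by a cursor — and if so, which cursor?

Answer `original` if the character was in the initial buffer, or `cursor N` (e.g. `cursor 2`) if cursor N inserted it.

Answer: original

Derivation:
After op 1 (insert('n')): buffer="nglvlmtxwnw" (len 11), cursors c1@1 c2@10, authorship 1........2.
After op 2 (move_left): buffer="nglvlmtxwnw" (len 11), cursors c1@0 c2@9, authorship 1........2.
After op 3 (insert('f')): buffer="fnglvlmtxwfnw" (len 13), cursors c1@1 c2@11, authorship 11........22.
After op 4 (insert('o')): buffer="fonglvlmtxwfonw" (len 15), cursors c1@2 c2@13, authorship 111........222.
After op 5 (insert('t')): buffer="fotnglvlmtxwfotnw" (len 17), cursors c1@3 c2@15, authorship 1111........2222.
After op 6 (insert('q')): buffer="fotqnglvlmtxwfotqnw" (len 19), cursors c1@4 c2@17, authorship 11111........22222.
After op 7 (move_right): buffer="fotqnglvlmtxwfotqnw" (len 19), cursors c1@5 c2@18, authorship 11111........22222.
After op 8 (insert('u')): buffer="fotqnuglvlmtxwfotqnuw" (len 21), cursors c1@6 c2@20, authorship 111111........222222.
Authorship (.=original, N=cursor N): 1 1 1 1 1 1 . . . . . . . . 2 2 2 2 2 2 .
Index 10: author = original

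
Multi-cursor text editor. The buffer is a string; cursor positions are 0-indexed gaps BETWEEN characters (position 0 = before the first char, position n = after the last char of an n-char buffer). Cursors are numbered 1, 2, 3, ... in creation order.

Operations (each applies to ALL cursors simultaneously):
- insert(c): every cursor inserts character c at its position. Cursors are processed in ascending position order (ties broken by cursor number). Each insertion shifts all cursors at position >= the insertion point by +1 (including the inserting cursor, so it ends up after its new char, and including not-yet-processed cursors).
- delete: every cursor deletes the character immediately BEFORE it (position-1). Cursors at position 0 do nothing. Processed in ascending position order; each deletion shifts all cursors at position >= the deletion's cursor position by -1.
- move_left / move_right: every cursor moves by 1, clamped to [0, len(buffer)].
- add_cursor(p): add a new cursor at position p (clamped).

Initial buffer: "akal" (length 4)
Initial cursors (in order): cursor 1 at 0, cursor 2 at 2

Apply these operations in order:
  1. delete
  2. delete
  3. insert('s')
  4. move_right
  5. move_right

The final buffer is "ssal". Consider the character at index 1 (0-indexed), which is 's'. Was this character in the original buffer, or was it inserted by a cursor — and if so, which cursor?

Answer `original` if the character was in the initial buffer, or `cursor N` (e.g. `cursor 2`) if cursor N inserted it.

After op 1 (delete): buffer="aal" (len 3), cursors c1@0 c2@1, authorship ...
After op 2 (delete): buffer="al" (len 2), cursors c1@0 c2@0, authorship ..
After op 3 (insert('s')): buffer="ssal" (len 4), cursors c1@2 c2@2, authorship 12..
After op 4 (move_right): buffer="ssal" (len 4), cursors c1@3 c2@3, authorship 12..
After op 5 (move_right): buffer="ssal" (len 4), cursors c1@4 c2@4, authorship 12..
Authorship (.=original, N=cursor N): 1 2 . .
Index 1: author = 2

Answer: cursor 2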